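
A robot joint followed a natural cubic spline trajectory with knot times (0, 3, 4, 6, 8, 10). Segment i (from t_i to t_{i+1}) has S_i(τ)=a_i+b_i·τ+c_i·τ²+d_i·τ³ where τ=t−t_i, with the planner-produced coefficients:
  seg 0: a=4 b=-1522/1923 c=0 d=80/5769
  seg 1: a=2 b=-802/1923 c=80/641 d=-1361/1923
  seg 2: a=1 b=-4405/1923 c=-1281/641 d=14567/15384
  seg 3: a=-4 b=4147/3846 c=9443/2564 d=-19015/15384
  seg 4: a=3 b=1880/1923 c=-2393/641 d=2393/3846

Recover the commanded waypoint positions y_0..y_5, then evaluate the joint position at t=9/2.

y_0=4 y_1=2 y_2=1 y_3=-4 y_4=3 y_5=-5
S(9/2) = -21603/41024

y_0 = S_0(0) = a_0 = 4
y_1 = S_1(0) = a_1 = 2
y_2 = S_2(0) = a_2 = 1
y_3 = S_3(0) = a_3 = -4
y_4 = S_4(0) = a_4 = 3
y_5 = S_4(2) = -5
t_q=9/2 is in segment 2 (τ=1/2); S_2(τ)=-21603/41024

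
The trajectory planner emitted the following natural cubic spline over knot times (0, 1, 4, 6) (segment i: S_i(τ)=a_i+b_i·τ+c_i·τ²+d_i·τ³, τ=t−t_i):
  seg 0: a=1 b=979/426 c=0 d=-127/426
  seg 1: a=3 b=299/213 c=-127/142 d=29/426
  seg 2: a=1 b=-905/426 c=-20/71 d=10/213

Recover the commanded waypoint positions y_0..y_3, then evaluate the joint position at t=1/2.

y_0=1 y_1=3 y_2=1 y_3=-4
S(1/2) = 2399/1136

y_0 = S_0(0) = a_0 = 1
y_1 = S_1(0) = a_1 = 3
y_2 = S_2(0) = a_2 = 1
y_3 = S_2(2) = -4
t_q=1/2 is in segment 0 (τ=1/2); S_0(τ)=2399/1136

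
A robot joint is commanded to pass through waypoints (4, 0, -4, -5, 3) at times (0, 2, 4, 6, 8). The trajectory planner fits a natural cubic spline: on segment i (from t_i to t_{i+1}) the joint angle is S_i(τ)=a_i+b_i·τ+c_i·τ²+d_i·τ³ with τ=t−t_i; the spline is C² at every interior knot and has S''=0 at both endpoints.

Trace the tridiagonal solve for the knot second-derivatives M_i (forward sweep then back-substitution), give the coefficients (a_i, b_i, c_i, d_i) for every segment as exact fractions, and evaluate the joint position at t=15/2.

  seg 0: a=4 b=-221/112 c=0 d=-3/448
  seg 1: a=0 b=-115/56 c=-9/224 d=15/448
  seg 2: a=-4 b=-29/16 c=9/56 d=111/448
  seg 3: a=-5 b=101/56 c=369/224 d=-123/448
S(15/2) = 1739/3584

Δ: Δ0=-2, Δ1=-2, Δ2=-1/2, Δ3=4
row 1: diag=8, rhs=0; c'=1/4, d'=0
row 2: denom=8−2·1/4=15/2; d'=(9−2·0)/(15/2)=6/5
row 3: denom=8−2·4/15=112/15; d'=(27−2·6/5)/(112/15)=369/112
back: M3=369/112
back: M2=6/5−4/15·369/112=9/28
back: M1=0−1/4·9/28=-9/112
M: M0=0, M1=-9/112, M2=9/28, M3=369/112, M4=0
seg 0: a=4, c=M0/2=0, d=(M1−M0)/(6·2)=-3/448, b=Δ0−h0·(2M0+M1)/6=-221/112
seg 1: a=0, c=M1/2=-9/224, d=(M2−M1)/(6·2)=15/448, b=Δ1−h1·(2M1+M2)/6=-115/56
seg 2: a=-4, c=M2/2=9/56, d=(M3−M2)/(6·2)=111/448, b=Δ2−h2·(2M2+M3)/6=-29/16
seg 3: a=-5, c=M3/2=369/224, d=(M4−M3)/(6·2)=-123/448, b=Δ3−h3·(2M3+M4)/6=101/56
t_q=15/2 → seg 3, τ=3/2; S=-5+101/56·τ+369/224·τ²+-123/448·τ³=1739/3584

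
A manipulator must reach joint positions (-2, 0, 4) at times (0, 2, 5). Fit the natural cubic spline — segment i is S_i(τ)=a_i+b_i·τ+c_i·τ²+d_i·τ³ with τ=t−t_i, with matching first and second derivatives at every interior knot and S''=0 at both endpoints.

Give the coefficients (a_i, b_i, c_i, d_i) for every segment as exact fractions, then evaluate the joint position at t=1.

Δ: Δ0=1, Δ1=4/3
row 1: diag=10, rhs=2; c'=3/10, d'=1/5
back: M1=1/5
M: M0=0, M1=1/5, M2=0
seg 0: a=-2, c=M0/2=0, d=(M1−M0)/(6·2)=1/60, b=Δ0−h0·(2M0+M1)/6=14/15
seg 1: a=0, c=M1/2=1/10, d=(M2−M1)/(6·3)=-1/90, b=Δ1−h1·(2M1+M2)/6=17/15
t_q=1 → seg 0, τ=1; S=-2+14/15·τ+0·τ²+1/60·τ³=-21/20

  seg 0: a=-2 b=14/15 c=0 d=1/60
  seg 1: a=0 b=17/15 c=1/10 d=-1/90
S(1) = -21/20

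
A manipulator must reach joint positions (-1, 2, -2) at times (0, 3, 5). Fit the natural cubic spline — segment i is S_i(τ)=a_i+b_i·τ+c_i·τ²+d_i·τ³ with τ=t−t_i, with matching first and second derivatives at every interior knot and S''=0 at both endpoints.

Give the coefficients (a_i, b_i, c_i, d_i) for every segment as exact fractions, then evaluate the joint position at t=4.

  seg 0: a=-1 b=19/10 c=0 d=-1/10
  seg 1: a=2 b=-4/5 c=-9/10 d=3/20
S(4) = 9/20

Δ: Δ0=1, Δ1=-2
row 1: diag=10, rhs=-18; c'=1/5, d'=-9/5
back: M1=-9/5
M: M0=0, M1=-9/5, M2=0
seg 0: a=-1, c=M0/2=0, d=(M1−M0)/(6·3)=-1/10, b=Δ0−h0·(2M0+M1)/6=19/10
seg 1: a=2, c=M1/2=-9/10, d=(M2−M1)/(6·2)=3/20, b=Δ1−h1·(2M1+M2)/6=-4/5
t_q=4 → seg 1, τ=1; S=2+-4/5·τ+-9/10·τ²+3/20·τ³=9/20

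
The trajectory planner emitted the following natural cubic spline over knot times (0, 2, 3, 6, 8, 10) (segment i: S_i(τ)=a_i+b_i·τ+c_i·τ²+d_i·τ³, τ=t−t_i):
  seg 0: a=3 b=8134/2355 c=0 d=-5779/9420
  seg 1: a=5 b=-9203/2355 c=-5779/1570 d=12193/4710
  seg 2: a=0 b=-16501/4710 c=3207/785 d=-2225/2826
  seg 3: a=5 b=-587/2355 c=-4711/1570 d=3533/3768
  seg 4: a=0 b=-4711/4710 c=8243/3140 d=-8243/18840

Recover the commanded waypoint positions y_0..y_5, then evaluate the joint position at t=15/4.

y_0 = S_0(0) = a_0 = 3
y_1 = S_1(0) = a_1 = 5
y_2 = S_2(0) = a_2 = 0
y_3 = S_3(0) = a_3 = 5
y_4 = S_4(0) = a_4 = 0
y_5 = S_4(2) = 5
t_q=15/4 is in segment 2 (τ=3/4); S_2(τ)=-66487/100480

y_0=3 y_1=5 y_2=0 y_3=5 y_4=0 y_5=5
S(15/4) = -66487/100480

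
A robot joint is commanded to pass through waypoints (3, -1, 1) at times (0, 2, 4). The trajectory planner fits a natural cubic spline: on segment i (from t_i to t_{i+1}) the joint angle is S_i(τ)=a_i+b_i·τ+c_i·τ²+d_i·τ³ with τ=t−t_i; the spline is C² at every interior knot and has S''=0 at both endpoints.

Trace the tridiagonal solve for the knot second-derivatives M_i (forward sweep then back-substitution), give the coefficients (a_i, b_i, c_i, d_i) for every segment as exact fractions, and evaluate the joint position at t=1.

Δ: Δ0=-2, Δ1=1
row 1: diag=8, rhs=18; c'=1/4, d'=9/4
back: M1=9/4
M: M0=0, M1=9/4, M2=0
seg 0: a=3, c=M0/2=0, d=(M1−M0)/(6·2)=3/16, b=Δ0−h0·(2M0+M1)/6=-11/4
seg 1: a=-1, c=M1/2=9/8, d=(M2−M1)/(6·2)=-3/16, b=Δ1−h1·(2M1+M2)/6=-1/2
t_q=1 → seg 0, τ=1; S=3+-11/4·τ+0·τ²+3/16·τ³=7/16

  seg 0: a=3 b=-11/4 c=0 d=3/16
  seg 1: a=-1 b=-1/2 c=9/8 d=-3/16
S(1) = 7/16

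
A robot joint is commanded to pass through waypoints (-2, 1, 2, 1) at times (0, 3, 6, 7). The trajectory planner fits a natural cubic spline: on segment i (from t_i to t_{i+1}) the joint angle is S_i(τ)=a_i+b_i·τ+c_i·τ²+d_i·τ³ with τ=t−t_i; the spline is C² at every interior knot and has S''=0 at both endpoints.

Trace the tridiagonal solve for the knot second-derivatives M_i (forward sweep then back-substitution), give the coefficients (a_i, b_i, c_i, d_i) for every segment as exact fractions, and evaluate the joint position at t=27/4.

  seg 0: a=-2 b=91/87 c=0 d=-4/783
  seg 1: a=1 b=79/87 c=-4/87 d=-38/783
  seg 2: a=2 b=-59/87 c=-14/29 d=14/87
S(27/4) = 1195/928

Δ: Δ0=1, Δ1=1/3, Δ2=-1
row 1: diag=12, rhs=-4; c'=1/4, d'=-1/3
row 2: denom=8−3·1/4=29/4; d'=(-8−3·-1/3)/(29/4)=-28/29
back: M2=-28/29
back: M1=-1/3−1/4·-28/29=-8/87
M: M0=0, M1=-8/87, M2=-28/29, M3=0
seg 0: a=-2, c=M0/2=0, d=(M1−M0)/(6·3)=-4/783, b=Δ0−h0·(2M0+M1)/6=91/87
seg 1: a=1, c=M1/2=-4/87, d=(M2−M1)/(6·3)=-38/783, b=Δ1−h1·(2M1+M2)/6=79/87
seg 2: a=2, c=M2/2=-14/29, d=(M3−M2)/(6·1)=14/87, b=Δ2−h2·(2M2+M3)/6=-59/87
t_q=27/4 → seg 2, τ=3/4; S=2+-59/87·τ+-14/29·τ²+14/87·τ³=1195/928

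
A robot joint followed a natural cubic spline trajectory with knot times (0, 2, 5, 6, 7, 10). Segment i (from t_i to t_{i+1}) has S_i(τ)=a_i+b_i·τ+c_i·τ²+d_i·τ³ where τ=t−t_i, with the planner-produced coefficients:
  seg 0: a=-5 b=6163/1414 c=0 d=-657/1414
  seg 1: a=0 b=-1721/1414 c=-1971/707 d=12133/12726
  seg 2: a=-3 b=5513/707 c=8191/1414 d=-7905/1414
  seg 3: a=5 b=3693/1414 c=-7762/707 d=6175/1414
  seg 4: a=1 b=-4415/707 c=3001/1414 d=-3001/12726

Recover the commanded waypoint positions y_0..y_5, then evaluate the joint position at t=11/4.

y_0 = S_0(0) = a_0 = -5
y_1 = S_1(0) = a_1 = 0
y_2 = S_2(0) = a_2 = -3
y_3 = S_3(0) = a_3 = 5
y_4 = S_4(0) = a_4 = 1
y_5 = S_4(3) = -5
t_q=11/4 is in segment 1 (τ=3/4); S_1(τ)=-188121/90496

y_0=-5 y_1=0 y_2=-3 y_3=5 y_4=1 y_5=-5
S(11/4) = -188121/90496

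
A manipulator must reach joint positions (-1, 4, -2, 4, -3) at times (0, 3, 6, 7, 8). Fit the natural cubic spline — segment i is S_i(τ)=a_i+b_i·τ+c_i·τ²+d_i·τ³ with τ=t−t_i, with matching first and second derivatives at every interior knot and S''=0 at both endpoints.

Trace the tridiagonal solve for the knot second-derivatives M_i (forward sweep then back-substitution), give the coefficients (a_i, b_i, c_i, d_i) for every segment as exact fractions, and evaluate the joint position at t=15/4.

Δ: Δ0=5/3, Δ1=-2, Δ2=6, Δ3=-7
row 1: diag=12, rhs=-22; c'=1/4, d'=-11/6
row 2: denom=8−3·1/4=29/4; d'=(48−3·-11/6)/(29/4)=214/29
row 3: denom=4−1·4/29=112/29; d'=(-78−1·214/29)/(112/29)=-619/28
back: M3=-619/28
back: M2=214/29−4/29·-619/28=73/7
back: M1=-11/6−1/4·73/7=-373/84
M: M0=0, M1=-373/84, M2=73/7, M3=-619/28, M4=0
seg 0: a=-1, c=M0/2=0, d=(M1−M0)/(6·3)=-373/1512, b=Δ0−h0·(2M0+M1)/6=653/168
seg 1: a=4, c=M1/2=-373/168, d=(M2−M1)/(6·3)=1249/1512, b=Δ1−h1·(2M1+M2)/6=-233/84
seg 2: a=-2, c=M2/2=73/14, d=(M3−M2)/(6·1)=-911/168, b=Δ2−h2·(2M2+M3)/6=149/24
seg 3: a=4, c=M3/2=-619/56, d=(M4−M3)/(6·1)=619/168, b=Δ3−h3·(2M3+M4)/6=31/84
t_q=15/4 → seg 1, τ=3/4; S=4+-233/84·τ+-373/168·τ²+1249/1512·τ³=3653/3584

  seg 0: a=-1 b=653/168 c=0 d=-373/1512
  seg 1: a=4 b=-233/84 c=-373/168 d=1249/1512
  seg 2: a=-2 b=149/24 c=73/14 d=-911/168
  seg 3: a=4 b=31/84 c=-619/56 d=619/168
S(15/4) = 3653/3584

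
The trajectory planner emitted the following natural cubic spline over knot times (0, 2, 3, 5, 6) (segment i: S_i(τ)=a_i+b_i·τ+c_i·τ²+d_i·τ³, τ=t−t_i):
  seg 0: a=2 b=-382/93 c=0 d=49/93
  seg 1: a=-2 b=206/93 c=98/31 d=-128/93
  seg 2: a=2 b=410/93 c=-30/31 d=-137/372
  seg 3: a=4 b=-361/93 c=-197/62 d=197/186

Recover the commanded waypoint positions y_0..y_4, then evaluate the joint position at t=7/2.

y_0=2 y_1=-2 y_2=2 y_3=4 y_4=-2
S(7/2) = 3885/992

y_0 = S_0(0) = a_0 = 2
y_1 = S_1(0) = a_1 = -2
y_2 = S_2(0) = a_2 = 2
y_3 = S_3(0) = a_3 = 4
y_4 = S_3(1) = -2
t_q=7/2 is in segment 2 (τ=1/2); S_2(τ)=3885/992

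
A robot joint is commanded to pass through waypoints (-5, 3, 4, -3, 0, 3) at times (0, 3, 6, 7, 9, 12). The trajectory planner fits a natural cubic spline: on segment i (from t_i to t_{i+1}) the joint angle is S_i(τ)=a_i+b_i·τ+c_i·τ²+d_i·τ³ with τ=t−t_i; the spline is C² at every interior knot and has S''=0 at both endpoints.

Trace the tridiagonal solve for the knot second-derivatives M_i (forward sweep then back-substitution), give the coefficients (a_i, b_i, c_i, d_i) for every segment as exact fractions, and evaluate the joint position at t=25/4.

  seg 0: a=-5 b=313/132 c=0 d=13/396
  seg 1: a=3 b=215/66 c=13/44 d=-503/1188
  seg 2: a=4 b=-845/132 c=-116/33 d=35/12
  seg 3: a=-3 b=-103/22 c=691/132 d=-283/264
  seg 4: a=0 b=112/33 c=-79/66 d=79/594
S(25/4) = 6267/2816

Δ: Δ0=8/3, Δ1=1/3, Δ2=-7, Δ3=3/2, Δ4=1
row 1: diag=12, rhs=-14; c'=1/4, d'=-7/6
row 2: denom=8−3·1/4=29/4; d'=(-44−3·-7/6)/(29/4)=-162/29
row 3: denom=6−1·4/29=170/29; d'=(51−1·-162/29)/(170/29)=1641/170
row 4: denom=10−2·29/85=792/85; d'=(-3−2·1641/170)/(792/85)=-79/33
back: M4=-79/33
back: M3=1641/170−29/85·-79/33=691/66
back: M2=-162/29−4/29·691/66=-232/33
back: M1=-7/6−1/4·-232/33=13/22
M: M0=0, M1=13/22, M2=-232/33, M3=691/66, M4=-79/33, M5=0
seg 0: a=-5, c=M0/2=0, d=(M1−M0)/(6·3)=13/396, b=Δ0−h0·(2M0+M1)/6=313/132
seg 1: a=3, c=M1/2=13/44, d=(M2−M1)/(6·3)=-503/1188, b=Δ1−h1·(2M1+M2)/6=215/66
seg 2: a=4, c=M2/2=-116/33, d=(M3−M2)/(6·1)=35/12, b=Δ2−h2·(2M2+M3)/6=-845/132
seg 3: a=-3, c=M3/2=691/132, d=(M4−M3)/(6·2)=-283/264, b=Δ3−h3·(2M3+M4)/6=-103/22
seg 4: a=0, c=M4/2=-79/66, d=(M5−M4)/(6·3)=79/594, b=Δ4−h4·(2M4+M5)/6=112/33
t_q=25/4 → seg 2, τ=1/4; S=4+-845/132·τ+-116/33·τ²+35/12·τ³=6267/2816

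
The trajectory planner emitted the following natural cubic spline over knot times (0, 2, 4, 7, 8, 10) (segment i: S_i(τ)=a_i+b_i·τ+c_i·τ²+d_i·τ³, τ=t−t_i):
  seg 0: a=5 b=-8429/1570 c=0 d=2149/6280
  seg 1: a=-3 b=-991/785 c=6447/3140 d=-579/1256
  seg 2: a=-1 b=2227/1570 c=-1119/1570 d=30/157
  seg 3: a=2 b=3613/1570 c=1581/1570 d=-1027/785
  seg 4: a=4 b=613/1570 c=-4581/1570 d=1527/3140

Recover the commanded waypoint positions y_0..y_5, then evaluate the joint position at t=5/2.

y_0 = S_0(0) = a_0 = 5
y_1 = S_1(0) = a_1 = -3
y_2 = S_2(0) = a_2 = -1
y_3 = S_3(0) = a_3 = 2
y_4 = S_4(0) = a_4 = 4
y_5 = S_4(2) = -3
t_q=5/2 is in segment 1 (τ=1/2); S_1(τ)=-159539/50240

y_0=5 y_1=-3 y_2=-1 y_3=2 y_4=4 y_5=-3
S(5/2) = -159539/50240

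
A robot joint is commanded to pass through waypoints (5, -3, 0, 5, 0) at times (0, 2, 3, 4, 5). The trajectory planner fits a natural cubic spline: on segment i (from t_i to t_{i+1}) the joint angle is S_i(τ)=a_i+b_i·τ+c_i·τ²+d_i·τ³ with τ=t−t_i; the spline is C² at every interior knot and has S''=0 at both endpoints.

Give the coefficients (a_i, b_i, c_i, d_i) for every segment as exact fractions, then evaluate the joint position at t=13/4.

  seg 0: a=5 b=-259/43 c=0 d=87/172
  seg 1: a=-3 b=2/43 c=261/86 d=-7/86
  seg 2: a=0 b=505/86 c=120/43 d=-315/86
  seg 3: a=5 b=20/43 c=-705/86 d=235/86
S(13/4) = 8725/5504

Δ: Δ0=-4, Δ1=3, Δ2=5, Δ3=-5
row 1: diag=6, rhs=42; c'=1/6, d'=7
row 2: denom=4−1·1/6=23/6; d'=(12−1·7)/(23/6)=30/23
row 3: denom=4−1·6/23=86/23; d'=(-60−1·30/23)/(86/23)=-705/43
back: M3=-705/43
back: M2=30/23−6/23·-705/43=240/43
back: M1=7−1/6·240/43=261/43
M: M0=0, M1=261/43, M2=240/43, M3=-705/43, M4=0
seg 0: a=5, c=M0/2=0, d=(M1−M0)/(6·2)=87/172, b=Δ0−h0·(2M0+M1)/6=-259/43
seg 1: a=-3, c=M1/2=261/86, d=(M2−M1)/(6·1)=-7/86, b=Δ1−h1·(2M1+M2)/6=2/43
seg 2: a=0, c=M2/2=120/43, d=(M3−M2)/(6·1)=-315/86, b=Δ2−h2·(2M2+M3)/6=505/86
seg 3: a=5, c=M3/2=-705/86, d=(M4−M3)/(6·1)=235/86, b=Δ3−h3·(2M3+M4)/6=20/43
t_q=13/4 → seg 2, τ=1/4; S=0+505/86·τ+120/43·τ²+-315/86·τ³=8725/5504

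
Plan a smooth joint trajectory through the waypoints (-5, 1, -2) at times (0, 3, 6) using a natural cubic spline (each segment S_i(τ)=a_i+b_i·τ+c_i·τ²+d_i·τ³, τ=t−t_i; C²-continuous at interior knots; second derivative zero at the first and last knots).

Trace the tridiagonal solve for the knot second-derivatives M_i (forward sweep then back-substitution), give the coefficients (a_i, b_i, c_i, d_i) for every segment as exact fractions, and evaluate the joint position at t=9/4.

  seg 0: a=-5 b=11/4 c=0 d=-1/12
  seg 1: a=1 b=1/2 c=-3/4 d=1/12
S(9/4) = 61/256

Δ: Δ0=2, Δ1=-1
row 1: diag=12, rhs=-18; c'=1/4, d'=-3/2
back: M1=-3/2
M: M0=0, M1=-3/2, M2=0
seg 0: a=-5, c=M0/2=0, d=(M1−M0)/(6·3)=-1/12, b=Δ0−h0·(2M0+M1)/6=11/4
seg 1: a=1, c=M1/2=-3/4, d=(M2−M1)/(6·3)=1/12, b=Δ1−h1·(2M1+M2)/6=1/2
t_q=9/4 → seg 0, τ=9/4; S=-5+11/4·τ+0·τ²+-1/12·τ³=61/256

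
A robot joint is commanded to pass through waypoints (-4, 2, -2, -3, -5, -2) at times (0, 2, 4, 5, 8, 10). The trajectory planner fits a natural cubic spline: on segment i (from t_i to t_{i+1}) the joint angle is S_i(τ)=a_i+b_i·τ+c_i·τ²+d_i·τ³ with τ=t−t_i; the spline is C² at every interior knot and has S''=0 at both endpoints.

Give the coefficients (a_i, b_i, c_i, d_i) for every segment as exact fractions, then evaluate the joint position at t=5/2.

Δ: Δ0=3, Δ1=-2, Δ2=-1, Δ3=-2/3, Δ4=3/2
row 1: diag=8, rhs=-30; c'=1/4, d'=-15/4
row 2: denom=6−2·1/4=11/2; d'=(6−2·-15/4)/(11/2)=27/11
row 3: denom=8−1·2/11=86/11; d'=(2−1·27/11)/(86/11)=-5/86
row 4: denom=10−3·33/86=761/86; d'=(13−3·-5/86)/(761/86)=1133/761
back: M4=1133/761
back: M3=-5/86−33/86·1133/761=-479/761
back: M2=27/11−2/11·-479/761=1955/761
back: M1=-15/4−1/4·1955/761=-6685/1522
M: M0=0, M1=-6685/1522, M2=1955/761, M3=-479/761, M4=1133/761, M5=0
seg 0: a=-4, c=M0/2=0, d=(M1−M0)/(6·2)=-6685/18264, b=Δ0−h0·(2M0+M1)/6=20383/4566
seg 1: a=2, c=M1/2=-6685/3044, d=(M2−M1)/(6·2)=10595/18264, b=Δ1−h1·(2M1+M2)/6=164/2283
seg 2: a=-2, c=M2/2=1955/1522, d=(M3−M2)/(6·1)=-1217/2283, b=Δ2−h2·(2M2+M3)/6=-7997/4566
seg 3: a=-3, c=M3/2=-479/1522, d=(M4−M3)/(6·3)=806/6849, b=Δ3−h3·(2M3+M4)/6=-3569/4566
seg 4: a=-5, c=M4/2=1133/1522, d=(M5−M4)/(6·2)=-1133/9132, b=Δ4−h4·(2M4+M5)/6=2317/4566
t_q=5/2 → seg 1, τ=1/2; S=2+164/2283·τ+-6685/3044·τ²+10595/18264·τ³=75949/48704

  seg 0: a=-4 b=20383/4566 c=0 d=-6685/18264
  seg 1: a=2 b=164/2283 c=-6685/3044 d=10595/18264
  seg 2: a=-2 b=-7997/4566 c=1955/1522 d=-1217/2283
  seg 3: a=-3 b=-3569/4566 c=-479/1522 d=806/6849
  seg 4: a=-5 b=2317/4566 c=1133/1522 d=-1133/9132
S(5/2) = 75949/48704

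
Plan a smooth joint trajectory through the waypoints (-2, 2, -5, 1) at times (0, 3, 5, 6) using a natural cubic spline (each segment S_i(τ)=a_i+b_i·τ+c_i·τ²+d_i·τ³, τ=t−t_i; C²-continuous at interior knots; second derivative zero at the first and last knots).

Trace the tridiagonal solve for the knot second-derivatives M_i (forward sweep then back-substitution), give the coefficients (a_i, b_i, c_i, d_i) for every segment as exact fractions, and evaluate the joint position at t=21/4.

Δ: Δ0=4/3, Δ1=-7/2, Δ2=6
row 1: diag=10, rhs=-29; c'=1/5, d'=-29/10
row 2: denom=6−2·1/5=28/5; d'=(57−2·-29/10)/(28/5)=157/14
back: M2=157/14
back: M1=-29/10−1/5·157/14=-36/7
M: M0=0, M1=-36/7, M2=157/14, M3=0
seg 0: a=-2, c=M0/2=0, d=(M1−M0)/(6·3)=-2/7, b=Δ0−h0·(2M0+M1)/6=82/21
seg 1: a=2, c=M1/2=-18/7, d=(M2−M1)/(6·2)=229/168, b=Δ1−h1·(2M1+M2)/6=-80/21
seg 2: a=-5, c=M2/2=157/28, d=(M3−M2)/(6·1)=-157/84, b=Δ2−h2·(2M2+M3)/6=95/42
t_q=21/4 → seg 2, τ=1/4; S=-5+95/42·τ+157/28·τ²+-157/84·τ³=-1053/256

  seg 0: a=-2 b=82/21 c=0 d=-2/7
  seg 1: a=2 b=-80/21 c=-18/7 d=229/168
  seg 2: a=-5 b=95/42 c=157/28 d=-157/84
S(21/4) = -1053/256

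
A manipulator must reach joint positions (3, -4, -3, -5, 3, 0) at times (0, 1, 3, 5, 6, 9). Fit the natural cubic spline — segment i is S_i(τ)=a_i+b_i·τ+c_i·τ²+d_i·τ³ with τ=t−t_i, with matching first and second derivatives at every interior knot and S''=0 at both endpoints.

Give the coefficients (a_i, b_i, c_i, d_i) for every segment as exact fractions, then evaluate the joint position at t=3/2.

Δ: Δ0=-7, Δ1=1/2, Δ2=-1, Δ3=8, Δ4=-1
row 1: diag=6, rhs=45; c'=1/3, d'=15/2
row 2: denom=8−2·1/3=22/3; d'=(-9−2·15/2)/(22/3)=-36/11
row 3: denom=6−2·3/11=60/11; d'=(54−2·-36/11)/(60/11)=111/10
row 4: denom=8−1·11/60=469/60; d'=(-54−1·111/10)/(469/60)=-558/67
back: M4=-558/67
back: M3=111/10−11/60·-558/67=846/67
back: M2=-36/11−3/11·846/67=-450/67
back: M1=15/2−1/3·-450/67=1305/134
M: M0=0, M1=1305/134, M2=-450/67, M3=846/67, M4=-558/67, M5=0
seg 0: a=3, c=M0/2=0, d=(M1−M0)/(6·1)=435/268, b=Δ0−h0·(2M0+M1)/6=-2311/268
seg 1: a=-4, c=M1/2=1305/268, d=(M2−M1)/(6·2)=-735/536, b=Δ1−h1·(2M1+M2)/6=-503/134
seg 2: a=-3, c=M2/2=-225/67, d=(M3−M2)/(6·2)=108/67, b=Δ2−h2·(2M2+M3)/6=-49/67
seg 3: a=-5, c=M3/2=423/67, d=(M4−M3)/(6·1)=-234/67, b=Δ3−h3·(2M3+M4)/6=347/67
seg 4: a=3, c=M4/2=-279/67, d=(M5−M4)/(6·3)=31/67, b=Δ4−h4·(2M4+M5)/6=491/67
t_q=3/2 → seg 1, τ=1/2; S=-4+-503/134·τ+1305/268·τ²+-735/536·τ³=-20715/4288

  seg 0: a=3 b=-2311/268 c=0 d=435/268
  seg 1: a=-4 b=-503/134 c=1305/268 d=-735/536
  seg 2: a=-3 b=-49/67 c=-225/67 d=108/67
  seg 3: a=-5 b=347/67 c=423/67 d=-234/67
  seg 4: a=3 b=491/67 c=-279/67 d=31/67
S(3/2) = -20715/4288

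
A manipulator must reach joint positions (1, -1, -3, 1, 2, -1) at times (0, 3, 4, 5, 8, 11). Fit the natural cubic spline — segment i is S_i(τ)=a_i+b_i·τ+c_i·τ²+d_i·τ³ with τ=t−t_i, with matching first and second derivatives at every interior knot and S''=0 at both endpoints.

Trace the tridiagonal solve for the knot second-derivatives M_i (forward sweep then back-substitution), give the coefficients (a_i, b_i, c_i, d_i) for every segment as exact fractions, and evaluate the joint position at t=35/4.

  seg 0: a=1 b=144/289 c=0 d=-1010/7803
  seg 1: a=-1 b=-866/289 c=-1010/867 d=1874/867
  seg 2: a=-3 b=1004/867 c=4612/867 d=-716/289
  seg 3: a=1 b=3784/867 c=-1832/867 d=667/2601
  seg 4: a=2 b=-1205/867 c=169/867 d=-169/7803
S(35/4) = 19571/18496

Δ: Δ0=-2/3, Δ1=-2, Δ2=4, Δ3=1/3, Δ4=-1
row 1: diag=8, rhs=-8; c'=1/8, d'=-1
row 2: denom=4−1·1/8=31/8; d'=(36−1·-1)/(31/8)=296/31
row 3: denom=8−1·8/31=240/31; d'=(-22−1·296/31)/(240/31)=-163/40
row 4: denom=12−3·31/80=867/80; d'=(-8−3·-163/40)/(867/80)=338/867
back: M4=338/867
back: M3=-163/40−31/80·338/867=-3664/867
back: M2=296/31−8/31·-3664/867=9224/867
back: M1=-1−1/8·9224/867=-2020/867
M: M0=0, M1=-2020/867, M2=9224/867, M3=-3664/867, M4=338/867, M5=0
seg 0: a=1, c=M0/2=0, d=(M1−M0)/(6·3)=-1010/7803, b=Δ0−h0·(2M0+M1)/6=144/289
seg 1: a=-1, c=M1/2=-1010/867, d=(M2−M1)/(6·1)=1874/867, b=Δ1−h1·(2M1+M2)/6=-866/289
seg 2: a=-3, c=M2/2=4612/867, d=(M3−M2)/(6·1)=-716/289, b=Δ2−h2·(2M2+M3)/6=1004/867
seg 3: a=1, c=M3/2=-1832/867, d=(M4−M3)/(6·3)=667/2601, b=Δ3−h3·(2M3+M4)/6=3784/867
seg 4: a=2, c=M4/2=169/867, d=(M5−M4)/(6·3)=-169/7803, b=Δ4−h4·(2M4+M5)/6=-1205/867
t_q=35/4 → seg 4, τ=3/4; S=2+-1205/867·τ+169/867·τ²+-169/7803·τ³=19571/18496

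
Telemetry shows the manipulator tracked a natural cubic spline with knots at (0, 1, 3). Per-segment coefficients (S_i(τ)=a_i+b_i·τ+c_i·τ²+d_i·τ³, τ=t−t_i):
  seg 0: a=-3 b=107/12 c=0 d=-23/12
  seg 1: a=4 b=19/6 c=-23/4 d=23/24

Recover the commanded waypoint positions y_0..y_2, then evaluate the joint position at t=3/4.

y_0 = S_0(0) = a_0 = -3
y_1 = S_1(0) = a_1 = 4
y_2 = S_1(2) = -5
t_q=3/4 is in segment 0 (τ=3/4); S_0(τ)=737/256

y_0=-3 y_1=4 y_2=-5
S(3/4) = 737/256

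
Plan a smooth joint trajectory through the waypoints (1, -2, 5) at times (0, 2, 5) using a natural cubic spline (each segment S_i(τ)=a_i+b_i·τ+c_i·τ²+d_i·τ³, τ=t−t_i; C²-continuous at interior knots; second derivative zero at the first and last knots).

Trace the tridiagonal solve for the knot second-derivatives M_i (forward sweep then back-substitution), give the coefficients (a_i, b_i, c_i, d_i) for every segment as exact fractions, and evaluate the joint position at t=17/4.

  seg 0: a=1 b=-34/15 c=0 d=23/120
  seg 1: a=-2 b=1/30 c=23/20 d=-23/180
S(17/4) = 625/256

Δ: Δ0=-3/2, Δ1=7/3
row 1: diag=10, rhs=23; c'=3/10, d'=23/10
back: M1=23/10
M: M0=0, M1=23/10, M2=0
seg 0: a=1, c=M0/2=0, d=(M1−M0)/(6·2)=23/120, b=Δ0−h0·(2M0+M1)/6=-34/15
seg 1: a=-2, c=M1/2=23/20, d=(M2−M1)/(6·3)=-23/180, b=Δ1−h1·(2M1+M2)/6=1/30
t_q=17/4 → seg 1, τ=9/4; S=-2+1/30·τ+23/20·τ²+-23/180·τ³=625/256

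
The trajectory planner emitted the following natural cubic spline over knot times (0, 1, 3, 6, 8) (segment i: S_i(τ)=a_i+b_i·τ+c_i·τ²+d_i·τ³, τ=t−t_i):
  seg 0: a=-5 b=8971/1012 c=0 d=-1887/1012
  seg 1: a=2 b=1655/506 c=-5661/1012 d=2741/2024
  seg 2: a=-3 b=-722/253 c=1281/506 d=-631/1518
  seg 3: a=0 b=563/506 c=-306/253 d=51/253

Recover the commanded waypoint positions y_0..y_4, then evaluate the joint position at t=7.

y_0 = S_0(0) = a_0 = -5
y_1 = S_1(0) = a_1 = 2
y_2 = S_2(0) = a_2 = -3
y_3 = S_3(0) = a_3 = 0
y_4 = S_3(2) = -1
t_q=7 is in segment 3 (τ=1); S_3(τ)=53/506

y_0=-5 y_1=2 y_2=-3 y_3=0 y_4=-1
S(7) = 53/506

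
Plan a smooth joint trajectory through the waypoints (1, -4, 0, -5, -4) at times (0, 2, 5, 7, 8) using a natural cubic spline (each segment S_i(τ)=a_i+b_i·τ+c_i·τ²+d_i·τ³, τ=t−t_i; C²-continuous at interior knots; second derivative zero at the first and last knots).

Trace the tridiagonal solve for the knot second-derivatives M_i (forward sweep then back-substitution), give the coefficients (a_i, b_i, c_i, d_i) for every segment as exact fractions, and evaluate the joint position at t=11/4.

  seg 0: a=1 b=-5623/1518 c=0 d=457/1518
  seg 1: a=-4 b=-139/1518 c=457/253 d=-2021/4554
  seg 2: a=0 b=-938/759 c=-1107/506 d=4723/6072
  seg 3: a=-5 b=-991/1518 c=2509/1012 d=-2509/3036
S(11/4) = -104919/32384

Δ: Δ0=-5/2, Δ1=4/3, Δ2=-5/2, Δ3=1
row 1: diag=10, rhs=23; c'=3/10, d'=23/10
row 2: denom=10−3·3/10=91/10; d'=(-23−3·23/10)/(91/10)=-23/7
row 3: denom=6−2·20/91=506/91; d'=(21−2·-23/7)/(506/91)=2509/506
back: M3=2509/506
back: M2=-23/7−20/91·2509/506=-1107/253
back: M1=23/10−3/10·-1107/253=914/253
M: M0=0, M1=914/253, M2=-1107/253, M3=2509/506, M4=0
seg 0: a=1, c=M0/2=0, d=(M1−M0)/(6·2)=457/1518, b=Δ0−h0·(2M0+M1)/6=-5623/1518
seg 1: a=-4, c=M1/2=457/253, d=(M2−M1)/(6·3)=-2021/4554, b=Δ1−h1·(2M1+M2)/6=-139/1518
seg 2: a=0, c=M2/2=-1107/506, d=(M3−M2)/(6·2)=4723/6072, b=Δ2−h2·(2M2+M3)/6=-938/759
seg 3: a=-5, c=M3/2=2509/1012, d=(M4−M3)/(6·1)=-2509/3036, b=Δ3−h3·(2M3+M4)/6=-991/1518
t_q=11/4 → seg 1, τ=3/4; S=-4+-139/1518·τ+457/253·τ²+-2021/4554·τ³=-104919/32384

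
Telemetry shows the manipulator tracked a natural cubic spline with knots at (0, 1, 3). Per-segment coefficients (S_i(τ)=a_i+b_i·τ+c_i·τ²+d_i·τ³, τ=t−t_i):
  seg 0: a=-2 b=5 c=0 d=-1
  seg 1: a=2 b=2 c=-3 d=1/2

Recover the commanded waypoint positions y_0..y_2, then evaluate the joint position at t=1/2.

y_0=-2 y_1=2 y_2=-2
S(1/2) = 3/8

y_0 = S_0(0) = a_0 = -2
y_1 = S_1(0) = a_1 = 2
y_2 = S_1(2) = -2
t_q=1/2 is in segment 0 (τ=1/2); S_0(τ)=3/8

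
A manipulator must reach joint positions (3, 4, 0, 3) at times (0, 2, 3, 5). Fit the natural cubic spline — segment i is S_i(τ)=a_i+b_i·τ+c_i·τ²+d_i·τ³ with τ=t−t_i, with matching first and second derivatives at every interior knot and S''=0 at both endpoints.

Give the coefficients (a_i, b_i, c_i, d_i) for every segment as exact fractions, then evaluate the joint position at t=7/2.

Δ: Δ0=1/2, Δ1=-4, Δ2=3/2
row 1: diag=6, rhs=-27; c'=1/6, d'=-9/2
row 2: denom=6−1·1/6=35/6; d'=(33−1·-9/2)/(35/6)=45/7
back: M2=45/7
back: M1=-9/2−1/6·45/7=-39/7
M: M0=0, M1=-39/7, M2=45/7, M3=0
seg 0: a=3, c=M0/2=0, d=(M1−M0)/(6·2)=-13/28, b=Δ0−h0·(2M0+M1)/6=33/14
seg 1: a=4, c=M1/2=-39/14, d=(M2−M1)/(6·1)=2, b=Δ1−h1·(2M1+M2)/6=-45/14
seg 2: a=0, c=M2/2=45/14, d=(M3−M2)/(6·2)=-15/28, b=Δ2−h2·(2M2+M3)/6=-39/14
t_q=7/2 → seg 2, τ=1/2; S=0+-39/14·τ+45/14·τ²+-15/28·τ³=-21/32

  seg 0: a=3 b=33/14 c=0 d=-13/28
  seg 1: a=4 b=-45/14 c=-39/14 d=2
  seg 2: a=0 b=-39/14 c=45/14 d=-15/28
S(7/2) = -21/32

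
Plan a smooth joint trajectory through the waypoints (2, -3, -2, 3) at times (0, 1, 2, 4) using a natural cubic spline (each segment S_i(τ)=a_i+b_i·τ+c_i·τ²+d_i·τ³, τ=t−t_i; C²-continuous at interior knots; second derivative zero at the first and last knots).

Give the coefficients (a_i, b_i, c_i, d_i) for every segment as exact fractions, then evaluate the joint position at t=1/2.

Δ: Δ0=-5, Δ1=1, Δ2=5/2
row 1: diag=4, rhs=36; c'=1/4, d'=9
row 2: denom=6−1·1/4=23/4; d'=(9−1·9)/(23/4)=0
back: M2=0
back: M1=9−1/4·0=9
M: M0=0, M1=9, M2=0, M3=0
seg 0: a=2, c=M0/2=0, d=(M1−M0)/(6·1)=3/2, b=Δ0−h0·(2M0+M1)/6=-13/2
seg 1: a=-3, c=M1/2=9/2, d=(M2−M1)/(6·1)=-3/2, b=Δ1−h1·(2M1+M2)/6=-2
seg 2: a=-2, c=M2/2=0, d=(M3−M2)/(6·2)=0, b=Δ2−h2·(2M2+M3)/6=5/2
t_q=1/2 → seg 0, τ=1/2; S=2+-13/2·τ+0·τ²+3/2·τ³=-17/16

  seg 0: a=2 b=-13/2 c=0 d=3/2
  seg 1: a=-3 b=-2 c=9/2 d=-3/2
  seg 2: a=-2 b=5/2 c=0 d=0
S(1/2) = -17/16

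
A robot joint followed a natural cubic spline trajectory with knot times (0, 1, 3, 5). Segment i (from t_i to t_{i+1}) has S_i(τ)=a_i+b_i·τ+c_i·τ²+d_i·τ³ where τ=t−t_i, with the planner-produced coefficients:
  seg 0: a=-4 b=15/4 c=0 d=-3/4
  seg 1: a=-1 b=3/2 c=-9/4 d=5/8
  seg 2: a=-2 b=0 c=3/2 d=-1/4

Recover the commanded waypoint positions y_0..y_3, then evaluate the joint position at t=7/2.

y_0=-4 y_1=-1 y_2=-2 y_3=2
S(7/2) = -53/32

y_0 = S_0(0) = a_0 = -4
y_1 = S_1(0) = a_1 = -1
y_2 = S_2(0) = a_2 = -2
y_3 = S_2(2) = 2
t_q=7/2 is in segment 2 (τ=1/2); S_2(τ)=-53/32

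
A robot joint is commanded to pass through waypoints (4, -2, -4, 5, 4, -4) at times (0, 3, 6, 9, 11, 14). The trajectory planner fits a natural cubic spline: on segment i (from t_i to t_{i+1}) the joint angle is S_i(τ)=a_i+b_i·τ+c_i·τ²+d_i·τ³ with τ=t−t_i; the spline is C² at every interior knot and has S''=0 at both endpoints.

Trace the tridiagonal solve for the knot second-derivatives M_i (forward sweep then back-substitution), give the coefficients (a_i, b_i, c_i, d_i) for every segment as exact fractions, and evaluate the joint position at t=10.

  seg 0: a=4 b=-667/330 c=0 d=7/2970
  seg 1: a=-2 b=-323/165 c=7/330 d=3/22
  seg 2: a=-4 b=611/330 c=206/165 d=-857/2970
  seg 3: a=5 b=256/165 c=-89/66 d=71/440
  seg 4: a=4 b=-629/330 c=-251/660 d=251/5940
S(10) = 7081/1320

Δ: Δ0=-2, Δ1=-2/3, Δ2=3, Δ3=-1/2, Δ4=-8/3
row 1: diag=12, rhs=8; c'=1/4, d'=2/3
row 2: denom=12−3·1/4=45/4; d'=(22−3·2/3)/(45/4)=16/9
row 3: denom=10−3·4/15=46/5; d'=(-21−3·16/9)/(46/5)=-395/138
row 4: denom=10−2·5/23=220/23; d'=(-13−2·-395/138)/(220/23)=-251/330
back: M4=-251/330
back: M3=-395/138−5/23·-251/330=-89/33
back: M2=16/9−4/15·-89/33=412/165
back: M1=2/3−1/4·412/165=7/165
M: M0=0, M1=7/165, M2=412/165, M3=-89/33, M4=-251/330, M5=0
seg 0: a=4, c=M0/2=0, d=(M1−M0)/(6·3)=7/2970, b=Δ0−h0·(2M0+M1)/6=-667/330
seg 1: a=-2, c=M1/2=7/330, d=(M2−M1)/(6·3)=3/22, b=Δ1−h1·(2M1+M2)/6=-323/165
seg 2: a=-4, c=M2/2=206/165, d=(M3−M2)/(6·3)=-857/2970, b=Δ2−h2·(2M2+M3)/6=611/330
seg 3: a=5, c=M3/2=-89/66, d=(M4−M3)/(6·2)=71/440, b=Δ3−h3·(2M3+M4)/6=256/165
seg 4: a=4, c=M4/2=-251/660, d=(M5−M4)/(6·3)=251/5940, b=Δ4−h4·(2M4+M5)/6=-629/330
t_q=10 → seg 3, τ=1; S=5+256/165·τ+-89/66·τ²+71/440·τ³=7081/1320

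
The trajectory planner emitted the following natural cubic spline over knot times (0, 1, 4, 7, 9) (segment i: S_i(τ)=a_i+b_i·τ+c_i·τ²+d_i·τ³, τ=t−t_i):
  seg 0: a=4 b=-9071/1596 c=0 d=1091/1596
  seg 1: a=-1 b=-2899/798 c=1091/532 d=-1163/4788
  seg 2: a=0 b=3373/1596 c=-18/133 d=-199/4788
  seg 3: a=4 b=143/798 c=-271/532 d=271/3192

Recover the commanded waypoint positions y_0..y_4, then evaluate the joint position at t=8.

y_0=4 y_1=-1 y_2=0 y_3=4 y_4=3
S(8) = 3995/1064

y_0 = S_0(0) = a_0 = 4
y_1 = S_1(0) = a_1 = -1
y_2 = S_2(0) = a_2 = 0
y_3 = S_3(0) = a_3 = 4
y_4 = S_3(2) = 3
t_q=8 is in segment 3 (τ=1); S_3(τ)=3995/1064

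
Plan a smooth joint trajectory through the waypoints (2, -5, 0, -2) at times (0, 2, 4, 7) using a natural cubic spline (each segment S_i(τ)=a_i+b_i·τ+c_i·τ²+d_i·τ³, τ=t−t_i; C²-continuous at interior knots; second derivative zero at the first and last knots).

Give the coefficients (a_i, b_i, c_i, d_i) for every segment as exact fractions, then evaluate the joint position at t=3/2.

  seg 0: a=2 b=-299/57 c=0 d=199/456
  seg 1: a=-5 b=-1/114 c=199/76 d=-311/456
  seg 2: a=0 b=130/57 c=-28/19 d=28/171
S(3/2) = -5345/1216

Δ: Δ0=-7/2, Δ1=5/2, Δ2=-2/3
row 1: diag=8, rhs=36; c'=1/4, d'=9/2
row 2: denom=10−2·1/4=19/2; d'=(-19−2·9/2)/(19/2)=-56/19
back: M2=-56/19
back: M1=9/2−1/4·-56/19=199/38
M: M0=0, M1=199/38, M2=-56/19, M3=0
seg 0: a=2, c=M0/2=0, d=(M1−M0)/(6·2)=199/456, b=Δ0−h0·(2M0+M1)/6=-299/57
seg 1: a=-5, c=M1/2=199/76, d=(M2−M1)/(6·2)=-311/456, b=Δ1−h1·(2M1+M2)/6=-1/114
seg 2: a=0, c=M2/2=-28/19, d=(M3−M2)/(6·3)=28/171, b=Δ2−h2·(2M2+M3)/6=130/57
t_q=3/2 → seg 0, τ=3/2; S=2+-299/57·τ+0·τ²+199/456·τ³=-5345/1216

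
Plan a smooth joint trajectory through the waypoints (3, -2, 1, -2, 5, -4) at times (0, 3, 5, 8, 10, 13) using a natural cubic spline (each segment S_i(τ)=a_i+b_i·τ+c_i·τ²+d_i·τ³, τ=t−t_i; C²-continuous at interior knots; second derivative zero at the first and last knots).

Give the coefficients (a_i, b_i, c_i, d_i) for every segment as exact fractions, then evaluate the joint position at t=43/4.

Δ: Δ0=-5/3, Δ1=3/2, Δ2=-1, Δ3=7/2, Δ4=-3
row 1: diag=10, rhs=19; c'=1/5, d'=19/10
row 2: denom=10−2·1/5=48/5; d'=(-15−2·19/10)/(48/5)=-47/24
row 3: denom=10−3·5/16=145/16; d'=(27−3·-47/24)/(145/16)=526/145
row 4: denom=10−2·32/145=1386/145; d'=(-39−2·526/145)/(1386/145)=-6707/1386
back: M4=-6707/1386
back: M3=526/145−32/145·-6707/1386=3254/693
back: M2=-47/24−5/16·3254/693=-2374/693
back: M1=19/10−1/5·-2374/693=3583/1386
M: M0=0, M1=3583/1386, M2=-2374/693, M3=3254/693, M4=-6707/1386, M5=0
seg 0: a=3, c=M0/2=0, d=(M1−M0)/(6·3)=3583/24948, b=Δ0−h0·(2M0+M1)/6=-8203/2772
seg 1: a=-2, c=M1/2=3583/2772, d=(M2−M1)/(6·2)=-2777/5544, b=Δ1−h1·(2M1+M2)/6=1273/1386
seg 2: a=1, c=M2/2=-1187/693, d=(M3−M2)/(6·3)=134/297, b=Δ2−h2·(2M2+M3)/6=6/77
seg 3: a=-2, c=M3/2=1627/693, d=(M4−M3)/(6·2)=-4405/5544, b=Δ3−h3·(2M3+M4)/6=458/231
seg 4: a=5, c=M4/2=-6707/2772, d=(M5−M4)/(6·3)=6707/24948, b=Δ4−h4·(2M4+M5)/6=2549/1386
t_q=43/4 → seg 4, τ=3/4; S=5+2549/1386·τ+-6707/2772·τ²+6707/24948·τ³=14451/2816

  seg 0: a=3 b=-8203/2772 c=0 d=3583/24948
  seg 1: a=-2 b=1273/1386 c=3583/2772 d=-2777/5544
  seg 2: a=1 b=6/77 c=-1187/693 d=134/297
  seg 3: a=-2 b=458/231 c=1627/693 d=-4405/5544
  seg 4: a=5 b=2549/1386 c=-6707/2772 d=6707/24948
S(43/4) = 14451/2816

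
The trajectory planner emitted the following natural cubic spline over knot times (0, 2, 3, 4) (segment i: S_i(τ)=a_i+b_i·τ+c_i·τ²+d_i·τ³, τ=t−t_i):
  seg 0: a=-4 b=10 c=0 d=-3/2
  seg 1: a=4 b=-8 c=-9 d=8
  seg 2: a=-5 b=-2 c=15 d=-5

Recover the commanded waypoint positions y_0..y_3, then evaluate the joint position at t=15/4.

y_0 = S_0(0) = a_0 = -4
y_1 = S_1(0) = a_1 = 4
y_2 = S_2(0) = a_2 = -5
y_3 = S_2(1) = 3
t_q=15/4 is in segment 2 (τ=3/4); S_2(τ)=-11/64

y_0=-4 y_1=4 y_2=-5 y_3=3
S(15/4) = -11/64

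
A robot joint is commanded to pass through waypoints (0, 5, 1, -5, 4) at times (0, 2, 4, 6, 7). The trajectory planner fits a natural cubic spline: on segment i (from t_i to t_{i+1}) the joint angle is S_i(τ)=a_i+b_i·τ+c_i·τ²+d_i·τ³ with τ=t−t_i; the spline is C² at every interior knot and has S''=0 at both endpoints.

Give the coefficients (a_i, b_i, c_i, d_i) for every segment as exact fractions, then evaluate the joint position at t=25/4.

  seg 0: a=0 b=137/41 c=0 d=-69/328
  seg 1: a=5 b=67/82 c=-207/164 d=-3/41
  seg 2: a=1 b=-419/82 c=-279/164 d=113/82
  seg 3: a=-5 b=379/82 c=1077/164 d=-359/164
S(25/4) = -36403/10496

Δ: Δ0=5/2, Δ1=-2, Δ2=-3, Δ3=9
row 1: diag=8, rhs=-27; c'=1/4, d'=-27/8
row 2: denom=8−2·1/4=15/2; d'=(-6−2·-27/8)/(15/2)=1/10
row 3: denom=6−2·4/15=82/15; d'=(72−2·1/10)/(82/15)=1077/82
back: M3=1077/82
back: M2=1/10−4/15·1077/82=-279/82
back: M1=-27/8−1/4·-279/82=-207/82
M: M0=0, M1=-207/82, M2=-279/82, M3=1077/82, M4=0
seg 0: a=0, c=M0/2=0, d=(M1−M0)/(6·2)=-69/328, b=Δ0−h0·(2M0+M1)/6=137/41
seg 1: a=5, c=M1/2=-207/164, d=(M2−M1)/(6·2)=-3/41, b=Δ1−h1·(2M1+M2)/6=67/82
seg 2: a=1, c=M2/2=-279/164, d=(M3−M2)/(6·2)=113/82, b=Δ2−h2·(2M2+M3)/6=-419/82
seg 3: a=-5, c=M3/2=1077/164, d=(M4−M3)/(6·1)=-359/164, b=Δ3−h3·(2M3+M4)/6=379/82
t_q=25/4 → seg 3, τ=1/4; S=-5+379/82·τ+1077/164·τ²+-359/164·τ³=-36403/10496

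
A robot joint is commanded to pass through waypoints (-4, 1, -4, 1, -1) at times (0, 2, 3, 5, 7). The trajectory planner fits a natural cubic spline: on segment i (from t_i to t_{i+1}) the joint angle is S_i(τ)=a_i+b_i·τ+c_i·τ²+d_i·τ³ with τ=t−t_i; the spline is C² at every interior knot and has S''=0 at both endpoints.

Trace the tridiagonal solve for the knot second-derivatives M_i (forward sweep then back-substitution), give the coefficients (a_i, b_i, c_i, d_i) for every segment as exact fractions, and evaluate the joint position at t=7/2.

Δ: Δ0=5/2, Δ1=-5, Δ2=5/2, Δ3=-1
row 1: diag=6, rhs=-45; c'=1/6, d'=-15/2
row 2: denom=6−1·1/6=35/6; d'=(45−1·-15/2)/(35/6)=9
row 3: denom=8−2·12/35=256/35; d'=(-21−2·9)/(256/35)=-1365/256
back: M3=-1365/256
back: M2=9−12/35·-1365/256=693/64
back: M1=-15/2−1/6·693/64=-1191/128
M: M0=0, M1=-1191/128, M2=693/64, M3=-1365/256, M4=0
seg 0: a=-4, c=M0/2=0, d=(M1−M0)/(6·2)=-397/512, b=Δ0−h0·(2M0+M1)/6=717/128
seg 1: a=1, c=M1/2=-1191/256, d=(M2−M1)/(6·1)=859/256, b=Δ1−h1·(2M1+M2)/6=-237/64
seg 2: a=-4, c=M2/2=693/128, d=(M3−M2)/(6·2)=-1379/1024, b=Δ2−h2·(2M2+M3)/6=-753/256
seg 3: a=1, c=M3/2=-1365/512, d=(M4−M3)/(6·2)=455/1024, b=Δ3−h3·(2M3+M4)/6=327/128
t_q=7/2 → seg 2, τ=1/2; S=-4+-753/256·τ+693/128·τ²+-1379/1024·τ³=-35107/8192

  seg 0: a=-4 b=717/128 c=0 d=-397/512
  seg 1: a=1 b=-237/64 c=-1191/256 d=859/256
  seg 2: a=-4 b=-753/256 c=693/128 d=-1379/1024
  seg 3: a=1 b=327/128 c=-1365/512 d=455/1024
S(7/2) = -35107/8192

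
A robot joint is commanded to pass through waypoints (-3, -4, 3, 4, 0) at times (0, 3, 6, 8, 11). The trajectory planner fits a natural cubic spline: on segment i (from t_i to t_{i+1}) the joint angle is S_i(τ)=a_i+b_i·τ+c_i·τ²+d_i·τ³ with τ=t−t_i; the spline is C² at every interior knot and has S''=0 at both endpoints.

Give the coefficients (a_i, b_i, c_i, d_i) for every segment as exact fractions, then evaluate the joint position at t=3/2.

  seg 0: a=-3 b=-209/177 c=0 d=50/531
  seg 1: a=-4 b=241/177 c=50/59 d=-278/1593
  seg 2: a=3 b=307/177 c=-128/177 d=25/472
  seg 3: a=4 b=-185/354 c=-287/708 d=287/6372
S(3/2) = -1051/236

Δ: Δ0=-1/3, Δ1=7/3, Δ2=1/2, Δ3=-4/3
row 1: diag=12, rhs=16; c'=1/4, d'=4/3
row 2: denom=10−3·1/4=37/4; d'=(-11−3·4/3)/(37/4)=-60/37
row 3: denom=10−2·8/37=354/37; d'=(-11−2·-60/37)/(354/37)=-287/354
back: M3=-287/354
back: M2=-60/37−8/37·-287/354=-256/177
back: M1=4/3−1/4·-256/177=100/59
M: M0=0, M1=100/59, M2=-256/177, M3=-287/354, M4=0
seg 0: a=-3, c=M0/2=0, d=(M1−M0)/(6·3)=50/531, b=Δ0−h0·(2M0+M1)/6=-209/177
seg 1: a=-4, c=M1/2=50/59, d=(M2−M1)/(6·3)=-278/1593, b=Δ1−h1·(2M1+M2)/6=241/177
seg 2: a=3, c=M2/2=-128/177, d=(M3−M2)/(6·2)=25/472, b=Δ2−h2·(2M2+M3)/6=307/177
seg 3: a=4, c=M3/2=-287/708, d=(M4−M3)/(6·3)=287/6372, b=Δ3−h3·(2M3+M4)/6=-185/354
t_q=3/2 → seg 0, τ=3/2; S=-3+-209/177·τ+0·τ²+50/531·τ³=-1051/236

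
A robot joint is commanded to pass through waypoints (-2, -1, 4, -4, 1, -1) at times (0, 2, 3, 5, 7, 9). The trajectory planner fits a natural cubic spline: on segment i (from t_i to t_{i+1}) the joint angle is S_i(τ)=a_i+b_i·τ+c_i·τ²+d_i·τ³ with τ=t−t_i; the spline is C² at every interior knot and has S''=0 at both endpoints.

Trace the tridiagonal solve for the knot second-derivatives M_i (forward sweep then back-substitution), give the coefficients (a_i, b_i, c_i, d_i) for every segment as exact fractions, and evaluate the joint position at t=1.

Δ: Δ0=1/2, Δ1=5, Δ2=-4, Δ3=5/2, Δ4=-1
row 1: diag=6, rhs=27; c'=1/6, d'=9/2
row 2: denom=6−1·1/6=35/6; d'=(-54−1·9/2)/(35/6)=-351/35
row 3: denom=8−2·12/35=256/35; d'=(39−2·-351/35)/(256/35)=2067/256
row 4: denom=8−2·35/128=477/64; d'=(-21−2·2067/256)/(477/64)=-1585/318
back: M4=-1585/318
back: M3=2067/256−35/128·-1585/318=3001/318
back: M2=-351/35−12/35·3001/318=-703/53
back: M1=9/2−1/6·-703/53=1067/159
M: M0=0, M1=1067/159, M2=-703/53, M3=3001/318, M4=-1585/318, M5=0
seg 0: a=-2, c=M0/2=0, d=(M1−M0)/(6·2)=1067/1908, b=Δ0−h0·(2M0+M1)/6=-1657/954
seg 1: a=-1, c=M1/2=1067/318, d=(M2−M1)/(6·1)=-1588/477, b=Δ1−h1·(2M1+M2)/6=4745/954
seg 2: a=4, c=M2/2=-703/106, d=(M3−M2)/(6·2)=7219/3816, b=Δ2−h2·(2M2+M3)/6=1619/954
seg 3: a=-4, c=M3/2=3001/636, d=(M4−M3)/(6·2)=-2293/1908, b=Δ3−h3·(2M3+M4)/6=-1016/477
seg 4: a=1, c=M4/2=-1585/636, d=(M5−M4)/(6·2)=1585/3816, b=Δ4−h4·(2M4+M5)/6=1108/477
t_q=1 → seg 0, τ=1; S=-2+-1657/954·τ+0·τ²+1067/1908·τ³=-2021/636

  seg 0: a=-2 b=-1657/954 c=0 d=1067/1908
  seg 1: a=-1 b=4745/954 c=1067/318 d=-1588/477
  seg 2: a=4 b=1619/954 c=-703/106 d=7219/3816
  seg 3: a=-4 b=-1016/477 c=3001/636 d=-2293/1908
  seg 4: a=1 b=1108/477 c=-1585/636 d=1585/3816
S(1) = -2021/636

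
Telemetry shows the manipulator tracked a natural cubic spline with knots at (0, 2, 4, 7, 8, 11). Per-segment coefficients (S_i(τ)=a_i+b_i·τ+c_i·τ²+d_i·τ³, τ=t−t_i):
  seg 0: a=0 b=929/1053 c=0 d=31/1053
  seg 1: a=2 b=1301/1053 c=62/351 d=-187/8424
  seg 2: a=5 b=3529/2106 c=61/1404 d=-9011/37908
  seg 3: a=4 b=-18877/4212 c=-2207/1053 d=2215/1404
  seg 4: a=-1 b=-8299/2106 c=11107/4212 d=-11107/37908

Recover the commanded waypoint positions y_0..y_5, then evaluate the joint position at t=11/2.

y_0 = S_0(0) = a_0 = 0
y_1 = S_1(0) = a_1 = 2
y_2 = S_2(0) = a_2 = 5
y_3 = S_3(0) = a_3 = 4
y_4 = S_4(0) = a_4 = -1
y_5 = S_4(3) = 3
t_q=11/2 is in segment 2 (τ=3/2); S_2(τ)=1961/288

y_0=0 y_1=2 y_2=5 y_3=4 y_4=-1 y_5=3
S(11/2) = 1961/288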